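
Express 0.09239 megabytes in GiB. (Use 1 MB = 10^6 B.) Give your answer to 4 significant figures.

1 MB = 0.000931323 gibibytes.
Thus 0.09239 × 0.000931323 ≈ 8.604e-5 GiB.

8.604e-5 GiB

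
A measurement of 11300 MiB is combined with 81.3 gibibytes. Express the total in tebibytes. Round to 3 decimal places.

0.090 TiB

11300 MiB = 0.0107765 TiB and 81.3 GiB = 0.0793945 TiB.
0.0107765 + 0.0793945 ≈ 0.090 TiB.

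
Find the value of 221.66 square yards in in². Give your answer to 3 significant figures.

287000 square inches

1 square yard = 1296.00 square inches.
Thus 221.66 × 1296.00 ≈ 287000 in².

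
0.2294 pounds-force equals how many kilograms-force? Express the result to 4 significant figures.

0.1041 kilograms-force

1 pound-force = 0.453592 kgf.
So 0.2294 × 0.453592 ≈ 0.1041 kgf.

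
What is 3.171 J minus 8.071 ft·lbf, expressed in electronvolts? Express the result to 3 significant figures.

3.171 J = 1.97918e+19 eV and 8.071 ft·lbf = 6.82996e+19 eV.
1.97918e+19 − 6.82996e+19 ≈ -4.85e+19 eV.

-4.85e+19 eV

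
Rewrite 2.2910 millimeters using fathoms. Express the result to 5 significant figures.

1 mm = 0.000546807 fathom.
Thus 2.2910 × 0.000546807 ≈ 0.0012527 fathom.

0.0012527 fathoms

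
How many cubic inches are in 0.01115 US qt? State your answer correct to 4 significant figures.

0.6439 in³

1 US qt = 57.7500 in³.
0.01115 × 57.7500 ≈ 0.6439 in³.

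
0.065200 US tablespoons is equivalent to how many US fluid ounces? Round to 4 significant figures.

0.03260 US fl oz

1 US tbsp = 0.500000 US fl oz.
0.065200 × 0.500000 ≈ 0.03260 US fl oz.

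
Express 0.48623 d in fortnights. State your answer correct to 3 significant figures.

1 day = 0.0714286 fortnight.
So 0.48623 × 0.0714286 ≈ 0.0347 fortnight.

0.0347 fortnight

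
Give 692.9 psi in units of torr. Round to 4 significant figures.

1 psi = 51.7149 torr.
Thus 692.9 × 51.7149 ≈ 35830 torr.

35830 torr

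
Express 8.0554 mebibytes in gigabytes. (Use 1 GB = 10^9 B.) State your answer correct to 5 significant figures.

0.0084467 GB

1 MiB = 0.00104858 GB.
Thus 8.0554 × 0.00104858 ≈ 0.0084467 GB.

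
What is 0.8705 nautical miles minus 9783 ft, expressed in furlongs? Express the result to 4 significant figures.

-6.809 furlong

0.8705 nmi = 8.01403 furlong and 9783 ft = 14.8227 furlong.
8.01403 − 14.8227 ≈ -6.809 furlong.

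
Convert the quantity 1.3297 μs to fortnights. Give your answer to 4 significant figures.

1.099 × 10^-12 fortnight

1 μs = 8.26720 × 10^-13 fortnight.
Thus 1.3297 × 8.26720 × 10^-13 ≈ 1.099 × 10^-12 fortnight.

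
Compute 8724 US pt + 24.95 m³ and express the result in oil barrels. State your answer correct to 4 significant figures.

182.9 bbl

8724 US pt = 25.9643 bbl and 24.95 m³ = 156.931 bbl.
25.9643 + 156.931 ≈ 182.9 bbl.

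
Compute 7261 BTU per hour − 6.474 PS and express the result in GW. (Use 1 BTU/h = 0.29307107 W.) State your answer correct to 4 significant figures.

-2.634 × 10^-6 gigawatts

7261 BTU/h = 2.12799 × 10^-6 GW and 6.474 PS = 4.76162 × 10^-6 GW.
2.12799 × 10^-6 − 4.76162 × 10^-6 ≈ -2.634 × 10^-6 GW.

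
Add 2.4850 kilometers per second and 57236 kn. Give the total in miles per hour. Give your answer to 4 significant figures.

71420 miles per hour

2.4850 km/s = 5558.79 mph and 57236 kn = 65866.0 mph.
5558.79 + 65866.0 ≈ 71420 mph.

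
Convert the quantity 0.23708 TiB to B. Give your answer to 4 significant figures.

1 TiB = 1.09951e+12 B.
Thus 0.23708 × 1.09951e+12 ≈ 2.607e+11 B.

2.607e+11 bytes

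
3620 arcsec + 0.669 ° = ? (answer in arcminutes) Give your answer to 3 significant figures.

3620 arcsec = 60.3333 arcmin and 0.669 ° = 40.1400 arcmin.
60.3333 + 40.1400 ≈ 100 arcmin.

100 arcminutes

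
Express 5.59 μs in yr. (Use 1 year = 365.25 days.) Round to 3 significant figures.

1.77e-13 years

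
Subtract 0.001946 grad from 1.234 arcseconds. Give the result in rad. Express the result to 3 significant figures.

1.234 arcsec = 5.98260 × 10^-6 rad and 0.001946 grad = 3.05677 × 10^-5 rad.
5.98260 × 10^-6 − 3.05677 × 10^-5 ≈ -2.46 × 10^-5 rad.

-2.46 × 10^-5 rad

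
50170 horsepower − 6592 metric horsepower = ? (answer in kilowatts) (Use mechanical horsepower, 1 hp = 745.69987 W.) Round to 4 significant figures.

50170 hp = 37411.8 kW and 6592 PS = 4848.41 kW.
37411.8 − 4848.41 ≈ 32560 kW.

32560 kW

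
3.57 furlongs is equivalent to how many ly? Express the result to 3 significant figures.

7.59 × 10^-14 light-years

1 furlong = 2.12635 × 10^-14 light-years.
Thus 3.57 × 2.12635 × 10^-14 ≈ 7.59 × 10^-14 ly.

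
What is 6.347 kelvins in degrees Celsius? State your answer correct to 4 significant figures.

K = °C + 273.15.
Applying the formula gives -266.8 °C.

-266.8 °C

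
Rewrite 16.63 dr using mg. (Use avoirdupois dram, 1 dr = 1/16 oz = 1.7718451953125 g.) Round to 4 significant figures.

29470 mg

1 dr = 1771.85 milligrams.
Then 16.63 × 1771.85 ≈ 29470 mg.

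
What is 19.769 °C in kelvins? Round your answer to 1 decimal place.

K = °C + 273.15.
Applying the formula gives 292.9 K.

292.9 kelvins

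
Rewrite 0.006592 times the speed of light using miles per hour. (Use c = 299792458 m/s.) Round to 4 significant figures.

1 speed of light = 6.70617e+8 mph.
So 0.006592 × 6.70617e+8 ≈ 4.421e+6 mph.

4.421e+6 mph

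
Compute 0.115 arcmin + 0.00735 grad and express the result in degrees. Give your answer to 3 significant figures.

0.00853 °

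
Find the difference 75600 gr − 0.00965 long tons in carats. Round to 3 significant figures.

-24500 ct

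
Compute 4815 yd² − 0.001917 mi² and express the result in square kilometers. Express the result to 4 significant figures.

-0.0009391 km²

4815 yd² = 0.00402595 km² and 0.001917 mi² = 0.00496501 km².
0.00402595 − 0.00496501 ≈ -0.0009391 km².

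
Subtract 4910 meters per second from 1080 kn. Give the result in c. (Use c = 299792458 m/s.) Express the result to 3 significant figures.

1080 kn = 1.85328 × 10^-6 c and 4910 m/s = 1.63780 × 10^-5 c.
1.85328 × 10^-6 − 1.63780 × 10^-5 ≈ -1.45 × 10^-5 c.

-1.45 × 10^-5 c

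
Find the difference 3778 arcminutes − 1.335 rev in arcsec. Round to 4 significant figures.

-1.503 × 10^6 arcsec

3778 arcmin = 226680 arcsec and 1.335 rev = 1.73016 × 10^6 arcsec.
226680 − 1.73016 × 10^6 ≈ -1.503 × 10^6 arcsec.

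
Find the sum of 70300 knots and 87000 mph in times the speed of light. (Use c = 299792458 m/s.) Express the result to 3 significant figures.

0.000250 times the speed of light

70300 kn = 0.000120635 c and 87000 mph = 0.000129731 c.
0.000120635 + 0.000129731 ≈ 0.000250 c.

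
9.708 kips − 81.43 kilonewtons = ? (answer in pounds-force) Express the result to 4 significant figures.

-8598 lbf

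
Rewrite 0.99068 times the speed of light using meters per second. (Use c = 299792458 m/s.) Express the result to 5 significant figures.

2.9700 × 10^8 m/s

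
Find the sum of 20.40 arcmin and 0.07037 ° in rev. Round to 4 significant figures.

0.001140 revolutions

20.40 arcmin = 0.000944444 rev and 0.07037 ° = 0.000195472 rev.
0.000944444 + 0.000195472 ≈ 0.001140 rev.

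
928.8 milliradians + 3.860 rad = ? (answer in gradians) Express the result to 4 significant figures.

928.8 mrad = 59.1292 grad and 3.860 rad = 245.735 grad.
59.1292 + 245.735 ≈ 304.9 grad.

304.9 grad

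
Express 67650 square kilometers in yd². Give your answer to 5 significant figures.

1 square kilometer = 1.19599 × 10^6 square yards.
Then 67650 × 1.19599 × 10^6 ≈ 8.0909 × 10^10 yd².

8.0909 × 10^10 square yards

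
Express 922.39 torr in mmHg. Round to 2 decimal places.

922.39 millimeters of mercury

1 torr = 1.00000 mmHg.
Then 922.39 × 1.00000 ≈ 922.39 mmHg.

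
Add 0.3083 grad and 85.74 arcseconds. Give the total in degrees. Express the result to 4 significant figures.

0.3013 degrees

0.3083 grad = 0.277470 ° and 85.74 arcsec = 0.0238167 °.
0.277470 + 0.0238167 ≈ 0.3013 °.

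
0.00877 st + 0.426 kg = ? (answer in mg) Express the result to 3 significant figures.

0.00877 st = 55692.1 mg and 0.426 kg = 426000 mg.
55692.1 + 426000 ≈ 482000 mg.

482000 mg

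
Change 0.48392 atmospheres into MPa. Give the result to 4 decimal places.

1 atm = 0.101325 MPa.
0.48392 × 0.101325 ≈ 0.0490 MPa.

0.0490 megapascals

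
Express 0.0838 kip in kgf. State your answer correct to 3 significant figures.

38.0 kgf

1 kip = 453.592 kgf.
Thus 0.0838 × 453.592 ≈ 38.0 kgf.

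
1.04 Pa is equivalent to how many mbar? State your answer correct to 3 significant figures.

0.0104 millibar

1 Pa = 0.0100000 mbar.
So 1.04 × 0.0100000 ≈ 0.0104 mbar.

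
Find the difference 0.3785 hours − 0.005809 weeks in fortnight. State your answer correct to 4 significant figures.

0.3785 h = 0.00112649 fortnight and 0.005809 wk = 0.00290450 fortnight.
0.00112649 − 0.00290450 ≈ -0.001778 fortnight.

-0.001778 fortnight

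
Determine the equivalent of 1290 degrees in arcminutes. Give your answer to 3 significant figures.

77400 arcminutes

1 degree = 60.0000 arcminutes.
Then 1290 × 60.0000 ≈ 77400 arcmin.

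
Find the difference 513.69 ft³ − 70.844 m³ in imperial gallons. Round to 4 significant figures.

-12380 imperial gallons

513.69 ft³ = 3199.69 imp gal and 70.844 m³ = 15583.5 imp gal.
3199.69 − 15583.5 ≈ -12380 imp gal.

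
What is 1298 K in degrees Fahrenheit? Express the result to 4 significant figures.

K = (°F + 459.67) × 5/9.
Applying the formula gives 1877 °F.

1877 °F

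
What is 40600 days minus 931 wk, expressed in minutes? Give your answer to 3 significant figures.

4.91 × 10^7 min

40600 d = 5.84640 × 10^7 min and 931 wk = 9.38448 × 10^6 min.
5.84640 × 10^7 − 9.38448 × 10^6 ≈ 4.91 × 10^7 min.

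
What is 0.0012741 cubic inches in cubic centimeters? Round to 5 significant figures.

0.020879 cubic centimeters

1 cubic inch = 16.3871 cm³.
So 0.0012741 × 16.3871 ≈ 0.020879 cm³.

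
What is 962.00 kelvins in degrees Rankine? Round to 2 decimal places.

°R = K × 9/5.
Applying the formula gives 1731.60 °R.

1731.60 degrees Rankine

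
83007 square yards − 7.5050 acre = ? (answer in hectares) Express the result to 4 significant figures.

3.903 ha

83007 yd² = 6.94044 ha and 7.5050 acre = 3.03717 ha.
6.94044 − 3.03717 ≈ 3.903 ha.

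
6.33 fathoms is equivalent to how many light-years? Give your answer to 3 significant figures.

1.22e-15 ly

1 fathom = 1.93304e-16 ly.
Thus 6.33 × 1.93304e-16 ≈ 1.22e-15 ly.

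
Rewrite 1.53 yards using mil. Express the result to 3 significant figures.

1 yard = 36000.0 mils.
Thus 1.53 × 36000.0 ≈ 55100 mil.

55100 mils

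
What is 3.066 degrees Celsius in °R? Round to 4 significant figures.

497.2 °R

°R = (°C + 273.15) × 9/5.
Applying the formula gives 497.2 °R.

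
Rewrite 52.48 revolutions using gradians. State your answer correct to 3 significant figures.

21000 grad

1 rev = 400.000 gradians.
So 52.48 × 400.000 ≈ 21000 grad.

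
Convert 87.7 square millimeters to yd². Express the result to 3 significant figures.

0.000105 yd²

1 mm² = 1.19599e-6 yd².
87.7 × 1.19599e-6 ≈ 0.000105 yd².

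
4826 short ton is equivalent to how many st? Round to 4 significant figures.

1 short ton = 142.857 st.
Then 4826 × 142.857 ≈ 689400 st.

689400 st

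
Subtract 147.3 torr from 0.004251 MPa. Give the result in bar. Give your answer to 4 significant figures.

-0.1539 bar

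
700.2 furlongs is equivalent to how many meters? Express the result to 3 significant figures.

1 furlong = 201.168 meters.
So 700.2 × 201.168 ≈ 141000 m.

141000 m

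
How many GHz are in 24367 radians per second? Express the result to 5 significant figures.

3.8781 × 10^-6 gigahertz

1 rad/s = 1.59155 × 10^-10 GHz.
Thus 24367 × 1.59155 × 10^-10 ≈ 3.8781 × 10^-6 GHz.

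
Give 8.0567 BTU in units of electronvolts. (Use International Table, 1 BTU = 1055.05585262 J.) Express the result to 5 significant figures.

1 BTU = 6.585141e+21 eV.
Thus 8.0567 × 6.585141e+21 ≈ 5.3055e+22 eV.

5.3055e+22 eV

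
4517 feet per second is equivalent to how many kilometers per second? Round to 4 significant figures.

1.377 km/s

1 ft/s = 0.000304800 kilometers per second.
Then 4517 × 0.000304800 ≈ 1.377 km/s.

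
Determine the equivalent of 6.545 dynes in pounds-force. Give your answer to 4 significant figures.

1.471e-5 lbf

1 dyne = 2.24809e-6 lbf.
So 6.545 × 2.24809e-6 ≈ 1.471e-5 lbf.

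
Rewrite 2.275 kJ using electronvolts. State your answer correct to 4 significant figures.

1 kilojoule = 6.24151e+21 eV.
2.275 × 6.24151e+21 ≈ 1.420e+22 eV.

1.420e+22 electronvolts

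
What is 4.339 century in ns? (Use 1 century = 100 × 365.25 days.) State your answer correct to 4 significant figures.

1 century = 3.15576 × 10^18 nanoseconds.
Thus 4.339 × 3.15576 × 10^18 ≈ 1.369 × 10^19 ns.

1.369 × 10^19 ns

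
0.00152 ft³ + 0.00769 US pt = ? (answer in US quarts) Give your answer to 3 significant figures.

0.0493 US qt

0.00152 ft³ = 0.0454816 US qt and 0.00769 US pt = 0.00384500 US qt.
0.0454816 + 0.00384500 ≈ 0.0493 US qt.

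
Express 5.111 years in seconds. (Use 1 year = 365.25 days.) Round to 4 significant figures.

1.613e+8 s

1 year = 3.15576e+7 s.
Then 5.111 × 3.15576e+7 ≈ 1.613e+8 s.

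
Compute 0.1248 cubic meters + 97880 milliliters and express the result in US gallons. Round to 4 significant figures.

0.1248 m³ = 32.9687 US gal and 97880 mL = 25.8572 US gal.
32.9687 + 25.8572 ≈ 58.83 US gal.

58.83 US gal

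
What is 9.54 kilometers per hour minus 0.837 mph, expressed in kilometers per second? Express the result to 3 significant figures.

9.54 km/h = 0.00265000 km/s and 0.837 mph = 0.000374172 km/s.
0.00265000 − 0.000374172 ≈ 0.00228 km/s.

0.00228 km/s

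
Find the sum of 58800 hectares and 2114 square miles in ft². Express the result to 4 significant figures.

6.526 × 10^10 ft²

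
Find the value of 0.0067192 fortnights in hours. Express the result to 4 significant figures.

1 fortnight = 336.000 hours.
So 0.0067192 × 336.000 ≈ 2.258 h.

2.258 h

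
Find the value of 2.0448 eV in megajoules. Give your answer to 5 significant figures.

1 electronvolt = 1.60218 × 10^-25 MJ.
Thus 2.0448 × 1.60218 × 10^-25 ≈ 3.2761 × 10^-25 MJ.

3.2761 × 10^-25 megajoules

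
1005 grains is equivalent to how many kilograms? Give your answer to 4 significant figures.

0.06512 kg

1 gr = 6.47989 × 10^-5 kilograms.
Then 1005 × 6.47989 × 10^-5 ≈ 0.06512 kg.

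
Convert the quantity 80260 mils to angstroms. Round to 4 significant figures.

2.039e+10 Å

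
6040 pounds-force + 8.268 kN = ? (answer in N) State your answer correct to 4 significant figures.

6040 lbf = 26867.3 N and 8.268 kN = 8268.00 N.
26867.3 + 8268.00 ≈ 35140 N.

35140 newtons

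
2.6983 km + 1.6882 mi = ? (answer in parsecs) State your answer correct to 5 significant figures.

1.7549e-13 pc

2.6983 km = 8.74459e-14 pc and 1.6882 mi = 8.80486e-14 pc.
8.74459e-14 + 8.80486e-14 ≈ 1.7549e-13 pc.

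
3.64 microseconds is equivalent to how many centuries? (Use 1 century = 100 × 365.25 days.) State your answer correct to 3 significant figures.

1 microsecond = 3.16881 × 10^-16 century.
3.64 × 3.16881 × 10^-16 ≈ 1.15 × 10^-15 century.

1.15 × 10^-15 centuries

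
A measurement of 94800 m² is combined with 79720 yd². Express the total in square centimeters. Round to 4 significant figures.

94800 m² = 9.48000 × 10^8 cm² and 79720 yd² = 6.66561 × 10^8 cm².
9.48000 × 10^8 + 6.66561 × 10^8 ≈ 1.615 × 10^9 cm².

1.615 × 10^9 square centimeters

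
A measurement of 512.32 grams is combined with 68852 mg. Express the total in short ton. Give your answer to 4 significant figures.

512.32 g = 0.000564736 short ton and 68852 mg = 7.58963 × 10^-5 short ton.
0.000564736 + 7.58963 × 10^-5 ≈ 0.0006406 short ton.

0.0006406 short ton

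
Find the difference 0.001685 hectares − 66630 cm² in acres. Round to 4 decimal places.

0.001685 ha = 0.00416373 acre and 66630 cm² = 0.00164646 acre.
0.00416373 − 0.00164646 ≈ 0.0025 acre.

0.0025 acre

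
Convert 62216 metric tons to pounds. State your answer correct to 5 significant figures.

1 t = 2204.62 lb.
Thus 62216 × 2204.62 ≈ 1.3716e+8 lb.

1.3716e+8 lb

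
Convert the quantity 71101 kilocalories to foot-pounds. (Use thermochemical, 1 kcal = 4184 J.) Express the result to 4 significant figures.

1 kilocalorie = 3085.96 ft·lbf.
Thus 71101 × 3085.96 ≈ 2.194 × 10^8 ft·lbf.

2.194 × 10^8 foot-pounds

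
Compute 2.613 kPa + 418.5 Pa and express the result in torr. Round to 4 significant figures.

22.74 torr

2.613 kPa = 19.5991 torr and 418.5 Pa = 3.13901 torr.
19.5991 + 3.13901 ≈ 22.74 torr.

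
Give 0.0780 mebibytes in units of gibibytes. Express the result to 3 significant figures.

7.62e-5 gibibytes

1 mebibyte = 0.0009765625 GiB.
Thus 0.0780 × 0.0009765625 ≈ 7.62e-5 GiB.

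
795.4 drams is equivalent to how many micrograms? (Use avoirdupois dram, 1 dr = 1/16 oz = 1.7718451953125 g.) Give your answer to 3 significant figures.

1.41e+9 μg

1 dr = 1.77185e+6 μg.
So 795.4 × 1.77185e+6 ≈ 1.41e+9 μg.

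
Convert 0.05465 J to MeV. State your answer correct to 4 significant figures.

1 J = 6.24151 × 10^12 MeV.
So 0.05465 × 6.24151 × 10^12 ≈ 3.411 × 10^11 MeV.

3.411 × 10^11 MeV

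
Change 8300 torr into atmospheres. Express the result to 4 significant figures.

1 torr = 0.00131579 atm.
Then 8300 × 0.00131579 ≈ 10.92 atm.

10.92 atm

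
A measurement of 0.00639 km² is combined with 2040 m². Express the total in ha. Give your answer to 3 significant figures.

0.843 hectares

0.00639 km² = 0.639000 ha and 2040 m² = 0.204000 ha.
0.639000 + 0.204000 ≈ 0.843 ha.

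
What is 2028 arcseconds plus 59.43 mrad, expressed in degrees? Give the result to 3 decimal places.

2028 arcsec = 0.563333 ° and 59.43 mrad = 3.40509 °.
0.563333 + 3.40509 ≈ 3.968 °.

3.968 °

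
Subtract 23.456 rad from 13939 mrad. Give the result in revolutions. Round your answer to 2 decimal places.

13939 mrad = 2.21846 rev and 23.456 rad = 3.73314 rev.
2.21846 − 3.73314 ≈ -1.51 rev.

-1.51 rev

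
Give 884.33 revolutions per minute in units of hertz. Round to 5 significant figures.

1 revolution per minute = 0.0166667 hertz.
884.33 × 0.0166667 ≈ 14.739 Hz.

14.739 Hz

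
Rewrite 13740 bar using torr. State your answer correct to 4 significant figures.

1.031e+7 torr

1 bar = 750.062 torr.
Thus 13740 × 750.062 ≈ 1.031e+7 torr.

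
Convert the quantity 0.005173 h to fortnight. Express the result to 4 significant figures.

1.540e-5 fortnights

1 hour = 0.00297619 fortnight.
Thus 0.005173 × 0.00297619 ≈ 1.540e-5 fortnight.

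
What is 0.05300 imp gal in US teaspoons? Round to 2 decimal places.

48.88 US teaspoons

1 imperial gallon = 922.330 US tsp.
Then 0.05300 × 922.330 ≈ 48.88 US tsp.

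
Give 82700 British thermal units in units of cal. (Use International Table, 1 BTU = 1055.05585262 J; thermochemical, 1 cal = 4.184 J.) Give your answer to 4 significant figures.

2.085e+7 calories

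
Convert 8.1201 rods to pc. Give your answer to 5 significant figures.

1 rod = 1.62985 × 10^-16 pc.
So 8.1201 × 1.62985 × 10^-16 ≈ 1.3235 × 10^-15 pc.

1.3235 × 10^-15 parsecs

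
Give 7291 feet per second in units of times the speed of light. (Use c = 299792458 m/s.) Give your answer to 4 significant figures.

7.413e-6 c

1 ft/s = 1.01670e-9 c.
So 7291 × 1.01670e-9 ≈ 7.413e-6 c.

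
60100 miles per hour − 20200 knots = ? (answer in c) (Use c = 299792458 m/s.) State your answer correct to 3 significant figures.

5.50e-5 c

60100 mph = 8.96190e-5 c and 20200 kn = 3.46632e-5 c.
8.96190e-5 − 3.46632e-5 ≈ 5.50e-5 c.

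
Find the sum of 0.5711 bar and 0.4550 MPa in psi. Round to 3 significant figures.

74.3 psi

0.5711 bar = 8.28311 psi and 0.4550 MPa = 65.9922 psi.
8.28311 + 65.9922 ≈ 74.3 psi.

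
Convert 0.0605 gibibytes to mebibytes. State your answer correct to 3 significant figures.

62.0 mebibytes

1 gibibyte = 1024.00 MiB.
Then 0.0605 × 1024.00 ≈ 62.0 MiB.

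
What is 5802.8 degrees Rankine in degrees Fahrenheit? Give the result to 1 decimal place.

5343.1 °F

°R = °F + 459.67.
Applying the formula gives 5343.1 °F.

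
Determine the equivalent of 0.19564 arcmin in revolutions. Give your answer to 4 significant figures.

1 arcminute = 4.62963 × 10^-5 rev.
Then 0.19564 × 4.62963 × 10^-5 ≈ 9.057 × 10^-6 rev.

9.057 × 10^-6 revolutions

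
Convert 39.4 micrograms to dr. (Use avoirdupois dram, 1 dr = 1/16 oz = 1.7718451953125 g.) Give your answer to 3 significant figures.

1 microgram = 5.64383e-7 dr.
Then 39.4 × 5.64383e-7 ≈ 2.22e-5 dr.

2.22e-5 dr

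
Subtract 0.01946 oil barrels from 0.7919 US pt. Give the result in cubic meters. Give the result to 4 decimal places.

-0.0027 cubic meters

0.7919 US pt = 0.000374708 m³ and 0.01946 bbl = 0.00309389 m³.
0.000374708 − 0.00309389 ≈ -0.0027 m³.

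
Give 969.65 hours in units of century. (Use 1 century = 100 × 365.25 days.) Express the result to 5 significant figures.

0.0011061 centuries

1 h = 1.14077 × 10^-6 century.
Then 969.65 × 1.14077 × 10^-6 ≈ 0.0011061 century.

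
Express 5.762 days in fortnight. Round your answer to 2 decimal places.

0.41 fortnight

1 day = 0.0714286 fortnight.
Then 5.762 × 0.0714286 ≈ 0.41 fortnight.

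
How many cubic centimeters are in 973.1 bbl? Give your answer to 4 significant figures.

1 oil barrel = 158987 cm³.
Thus 973.1 × 158987 ≈ 1.547e+8 cm³.

1.547e+8 cm³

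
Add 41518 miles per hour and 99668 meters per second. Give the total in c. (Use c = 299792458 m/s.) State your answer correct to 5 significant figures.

41518 mph = 6.19102 × 10^-5 c and 99668 m/s = 0.000332457 c.
6.19102 × 10^-5 + 0.000332457 ≈ 0.00039437 c.

0.00039437 c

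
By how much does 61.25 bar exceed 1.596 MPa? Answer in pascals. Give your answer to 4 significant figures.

61.25 bar = 6.12500e+6 Pa and 1.596 MPa = 1.59600e+6 Pa.
6.12500e+6 − 1.59600e+6 ≈ 4.529e+6 Pa.

4.529e+6 Pa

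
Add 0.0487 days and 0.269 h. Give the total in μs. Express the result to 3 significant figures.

0.0487 d = 4.20768 × 10^9 μs and 0.269 h = 9.68400 × 10^8 μs.
4.20768 × 10^9 + 9.68400 × 10^8 ≈ 5.18 × 10^9 μs.

5.18 × 10^9 microseconds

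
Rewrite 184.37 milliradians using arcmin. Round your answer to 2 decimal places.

1 milliradian = 3.43775 arcminutes.
So 184.37 × 3.43775 ≈ 633.82 arcmin.

633.82 arcmin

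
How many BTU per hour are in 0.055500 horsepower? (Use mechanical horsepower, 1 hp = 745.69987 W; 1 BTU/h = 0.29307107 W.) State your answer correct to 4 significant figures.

141.2 BTU per hour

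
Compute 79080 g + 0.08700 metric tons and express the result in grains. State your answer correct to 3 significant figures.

2.56e+6 gr

79080 g = 1.22039e+6 gr and 0.08700 t = 1.34262e+6 gr.
1.22039e+6 + 1.34262e+6 ≈ 2.56e+6 gr.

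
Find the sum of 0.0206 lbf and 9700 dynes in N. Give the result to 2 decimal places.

0.19 N

0.0206 lbf = 0.0916334 N and 9700 dyn = 0.0970000 N.
0.0916334 + 0.0970000 ≈ 0.19 N.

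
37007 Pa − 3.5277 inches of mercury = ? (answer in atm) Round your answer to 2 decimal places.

37007 Pa = 0.365231 atm and 3.5277 inHg = 0.117899 atm.
0.365231 − 0.117899 ≈ 0.25 atm.

0.25 atm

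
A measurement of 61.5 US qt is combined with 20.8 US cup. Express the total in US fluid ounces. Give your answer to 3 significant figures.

2130 US fluid ounces

61.5 US qt = 1968.00 US fl oz and 20.8 US cup = 166.400 US fl oz.
1968.00 + 166.400 ≈ 2130 US fl oz.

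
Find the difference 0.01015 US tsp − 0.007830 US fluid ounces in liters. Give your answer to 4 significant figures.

-0.0001815 L

0.01015 US tsp = 5.00286 × 10^-5 L and 0.007830 US fl oz = 0.000231561 L.
5.00286 × 10^-5 − 0.000231561 ≈ -0.0001815 L.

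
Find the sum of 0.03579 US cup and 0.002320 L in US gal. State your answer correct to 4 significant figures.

0.03579 US cup = 0.002236875 US gal and 0.002320 L = 0.0006128792 US gal.
0.002236875 + 0.0006128792 ≈ 0.002850 US gal.

0.002850 US gal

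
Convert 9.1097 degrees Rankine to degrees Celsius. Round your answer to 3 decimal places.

-268.089 °C

°R = (°C + 273.15) × 9/5.
Applying the formula gives -268.089 °C.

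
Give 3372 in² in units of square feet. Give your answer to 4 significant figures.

23.42 square feet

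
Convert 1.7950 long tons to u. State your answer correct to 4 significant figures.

1 long ton = 6.11878e+29 u.
Thus 1.7950 × 6.11878e+29 ≈ 1.098e+30 u.

1.098e+30 u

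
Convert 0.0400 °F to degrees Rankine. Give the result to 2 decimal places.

459.71 °R

°R = °F + 459.67.
Applying the formula gives 459.71 °R.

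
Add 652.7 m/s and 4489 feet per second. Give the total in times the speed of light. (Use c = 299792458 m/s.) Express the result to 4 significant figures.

652.7 m/s = 2.17717e-6 c and 4489 ft/s = 4.56398e-6 c.
2.17717e-6 + 4.56398e-6 ≈ 6.741e-6 c.

6.741e-6 c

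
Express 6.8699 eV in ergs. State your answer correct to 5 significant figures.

1.1007e-11 erg

1 eV = 1.60218e-12 ergs.
6.8699 × 1.60218e-12 ≈ 1.1007e-11 erg.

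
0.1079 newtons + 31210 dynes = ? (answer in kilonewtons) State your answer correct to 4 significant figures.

0.0004200 kN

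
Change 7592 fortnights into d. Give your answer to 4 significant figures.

106300 days

1 fortnight = 14.0000 d.
7592 × 14.0000 ≈ 106300 d.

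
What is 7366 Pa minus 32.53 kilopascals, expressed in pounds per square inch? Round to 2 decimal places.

7366 Pa = 1.06835 psi and 32.53 kPa = 4.71808 psi.
1.06835 − 4.71808 ≈ -3.65 psi.

-3.65 pounds per square inch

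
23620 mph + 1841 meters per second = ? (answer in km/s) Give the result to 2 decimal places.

23620 mph = 10.5591 km/s and 1841 m/s = 1.84100 km/s.
10.5591 + 1.84100 ≈ 12.40 km/s.

12.40 km/s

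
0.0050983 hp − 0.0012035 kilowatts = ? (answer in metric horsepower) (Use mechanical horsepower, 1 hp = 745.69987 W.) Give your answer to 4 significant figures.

0.003533 metric horsepower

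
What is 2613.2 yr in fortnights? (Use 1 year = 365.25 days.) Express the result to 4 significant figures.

1 yr = 26.0893 fortnight.
Then 2613.2 × 26.0893 ≈ 68180 fortnight.

68180 fortnight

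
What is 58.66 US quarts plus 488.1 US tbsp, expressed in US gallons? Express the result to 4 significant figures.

16.57 US gallons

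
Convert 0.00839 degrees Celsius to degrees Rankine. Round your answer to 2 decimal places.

°R = (°C + 273.15) × 9/5.
Applying the formula gives 491.69 °R.

491.69 degrees Rankine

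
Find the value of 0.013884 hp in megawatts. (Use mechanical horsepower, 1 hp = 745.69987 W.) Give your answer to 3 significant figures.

1 horsepower = 0.000745700 megawatts.
Then 0.013884 × 0.000745700 ≈ 1.04 × 10^-5 MW.

1.04 × 10^-5 megawatts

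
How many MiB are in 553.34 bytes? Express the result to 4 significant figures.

0.0005277 MiB

1 byte = 9.53674 × 10^-7 MiB.
Then 553.34 × 9.53674 × 10^-7 ≈ 0.0005277 MiB.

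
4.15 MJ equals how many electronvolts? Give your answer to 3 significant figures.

2.59e+25 eV

1 megajoule = 6.24151e+24 eV.
So 4.15 × 6.24151e+24 ≈ 2.59e+25 eV.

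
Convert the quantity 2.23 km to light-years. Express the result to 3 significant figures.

1 kilometer = 1.05700e-13 ly.
Thus 2.23 × 1.05700e-13 ≈ 2.36e-13 ly.

2.36e-13 ly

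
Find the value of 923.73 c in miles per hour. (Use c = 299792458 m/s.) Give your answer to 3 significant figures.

6.19 × 10^11 mph

1 c = 6.70617 × 10^8 miles per hour.
Then 923.73 × 6.70617 × 10^8 ≈ 6.19 × 10^11 mph.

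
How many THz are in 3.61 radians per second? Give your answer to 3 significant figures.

5.75e-13 THz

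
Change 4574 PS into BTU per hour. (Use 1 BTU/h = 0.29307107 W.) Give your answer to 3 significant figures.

1 PS = 2509.63 BTU/h.
So 4574 × 2509.63 ≈ 1.15 × 10^7 BTU/h.

1.15 × 10^7 BTU/h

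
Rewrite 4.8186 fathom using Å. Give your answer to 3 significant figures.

8.81e+10 Å

1 fathom = 1.82880e+10 angstroms.
4.8186 × 1.82880e+10 ≈ 8.81e+10 Å.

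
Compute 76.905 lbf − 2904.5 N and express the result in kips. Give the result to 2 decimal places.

-0.58 kip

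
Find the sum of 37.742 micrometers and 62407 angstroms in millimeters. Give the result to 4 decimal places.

37.742 μm = 0.0377420 mm and 62407 Å = 0.00624070 mm.
0.0377420 + 0.00624070 ≈ 0.0440 mm.

0.0440 millimeters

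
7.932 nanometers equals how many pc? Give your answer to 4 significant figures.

2.571 × 10^-25 parsecs

1 nm = 3.24078 × 10^-26 pc.
Thus 7.932 × 3.24078 × 10^-26 ≈ 2.571 × 10^-25 pc.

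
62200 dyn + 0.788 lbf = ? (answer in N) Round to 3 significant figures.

62200 dyn = 0.622000 N and 0.788 lbf = 3.50520 N.
0.622000 + 3.50520 ≈ 4.13 N.

4.13 N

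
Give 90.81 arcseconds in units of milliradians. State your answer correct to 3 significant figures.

0.440 milliradians

1 arcsecond = 0.00484814 milliradians.
Then 90.81 × 0.00484814 ≈ 0.440 mrad.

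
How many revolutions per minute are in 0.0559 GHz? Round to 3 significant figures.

3.35 × 10^9 rpm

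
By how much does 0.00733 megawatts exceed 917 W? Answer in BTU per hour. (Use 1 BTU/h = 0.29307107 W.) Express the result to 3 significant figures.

21900 BTU per hour

0.00733 MW = 25011.0 BTU/h and 917 W = 3128.93 BTU/h.
25011.0 − 3128.93 ≈ 21900 BTU/h.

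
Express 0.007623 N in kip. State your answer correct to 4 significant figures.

1.714e-6 kip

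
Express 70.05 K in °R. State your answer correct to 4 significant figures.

°R = K × 9/5.
Applying the formula gives 126.1 °R.

126.1 °R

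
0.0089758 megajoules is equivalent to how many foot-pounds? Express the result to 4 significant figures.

1 MJ = 737562 foot-pounds.
Thus 0.0089758 × 737562 ≈ 6620 ft·lbf.

6620 foot-pounds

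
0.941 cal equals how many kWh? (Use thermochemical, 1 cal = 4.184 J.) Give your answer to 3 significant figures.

1 cal = 1.16222e-6 kWh.
So 0.941 × 1.16222e-6 ≈ 1.09e-6 kWh.

1.09e-6 kWh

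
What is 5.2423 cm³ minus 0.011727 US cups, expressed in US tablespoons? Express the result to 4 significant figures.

0.1669 US tbsp

5.2423 cm³ = 0.354527 US tbsp and 0.011727 US cup = 0.187632 US tbsp.
0.354527 − 0.187632 ≈ 0.1669 US tbsp.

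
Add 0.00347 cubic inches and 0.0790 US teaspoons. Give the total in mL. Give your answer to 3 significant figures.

0.446 mL

0.00347 in³ = 0.0568631 mL and 0.0790 US tsp = 0.389385 mL.
0.0568631 + 0.389385 ≈ 0.446 mL.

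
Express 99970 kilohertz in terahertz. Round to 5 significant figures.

9.9970 × 10^-5 terahertz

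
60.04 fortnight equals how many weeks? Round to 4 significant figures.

1 fortnight = 2.00000 wk.
Thus 60.04 × 2.00000 ≈ 120.1 wk.

120.1 wk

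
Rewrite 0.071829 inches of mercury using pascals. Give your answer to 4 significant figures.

243.2 pascals

1 inHg = 3386.39 Pa.
So 0.071829 × 3386.39 ≈ 243.2 Pa.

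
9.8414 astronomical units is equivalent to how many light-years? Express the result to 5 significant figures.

1 astronomical unit = 1.58125e-5 ly.
9.8414 × 1.58125e-5 ≈ 0.00015562 ly.

0.00015562 ly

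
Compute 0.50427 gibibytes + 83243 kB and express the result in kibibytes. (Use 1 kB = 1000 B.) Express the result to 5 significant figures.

0.50427 GiB = 528765 KiB and 83243 kB = 81292.0 KiB.
528765 + 81292.0 ≈ 610060 KiB.

610060 KiB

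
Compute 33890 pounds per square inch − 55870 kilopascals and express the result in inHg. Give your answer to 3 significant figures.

52500 inches of mercury

33890 psi = 69000.7 inHg and 55870 kPa = 16498.4 inHg.
69000.7 − 16498.4 ≈ 52500 inHg.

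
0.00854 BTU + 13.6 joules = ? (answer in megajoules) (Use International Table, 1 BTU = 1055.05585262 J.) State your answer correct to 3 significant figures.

0.00854 BTU = 9.01018 × 10^-6 MJ and 13.6 J = 1.36000 × 10^-5 MJ.
9.01018 × 10^-6 + 1.36000 × 10^-5 ≈ 2.26 × 10^-5 MJ.

2.26 × 10^-5 MJ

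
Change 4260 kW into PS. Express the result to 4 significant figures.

1 kW = 1.35962 PS.
Thus 4260 × 1.35962 ≈ 5792 PS.

5792 PS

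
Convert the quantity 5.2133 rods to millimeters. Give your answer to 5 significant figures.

1 rod = 5029.20 mm.
Then 5.2133 × 5029.20 ≈ 26219 mm.

26219 millimeters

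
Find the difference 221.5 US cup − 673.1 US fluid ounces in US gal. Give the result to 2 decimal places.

8.59 US gal

221.5 US cup = 13.84375 US gal and 673.1 US fl oz = 5.258594 US gal.
13.84375 − 5.258594 ≈ 8.59 US gal.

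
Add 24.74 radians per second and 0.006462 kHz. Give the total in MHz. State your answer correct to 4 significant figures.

1.040 × 10^-5 megahertz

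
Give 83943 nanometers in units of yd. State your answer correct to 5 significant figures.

9.1801 × 10^-5 yd

1 nm = 1.09361 × 10^-9 yards.
83943 × 1.09361 × 10^-9 ≈ 9.1801 × 10^-5 yd.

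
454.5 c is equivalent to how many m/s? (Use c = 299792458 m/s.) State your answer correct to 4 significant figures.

1.363e+11 m/s

1 speed of light = 2.99792e+8 m/s.
454.5 × 2.99792e+8 ≈ 1.363e+11 m/s.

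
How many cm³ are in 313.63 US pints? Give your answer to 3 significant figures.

1 US pt = 473.176 cubic centimeters.
313.63 × 473.176 ≈ 148000 cm³.

148000 cubic centimeters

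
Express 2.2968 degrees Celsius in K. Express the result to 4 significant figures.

K = °C + 273.15.
Applying the formula gives 275.4 K.

275.4 K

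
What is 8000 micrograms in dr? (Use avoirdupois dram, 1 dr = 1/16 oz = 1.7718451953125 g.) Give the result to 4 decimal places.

0.0045 dr

1 microgram = 5.64383 × 10^-7 dr.
8000 × 5.64383 × 10^-7 ≈ 0.0045 dr.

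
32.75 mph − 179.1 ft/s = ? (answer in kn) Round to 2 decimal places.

32.75 mph = 28.45897 kn and 179.1 ft/s = 106.1138 kn.
28.45897 − 106.1138 ≈ -77.65 kn.

-77.65 kn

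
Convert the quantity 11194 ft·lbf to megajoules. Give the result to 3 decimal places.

0.015 MJ

1 ft·lbf = 1.35582 × 10^-6 megajoules.
So 11194 × 1.35582 × 10^-6 ≈ 0.015 MJ.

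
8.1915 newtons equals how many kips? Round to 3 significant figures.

1 newton = 0.000224809 kip.
Thus 8.1915 × 0.000224809 ≈ 0.00184 kip.

0.00184 kips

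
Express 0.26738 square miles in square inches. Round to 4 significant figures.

1 mi² = 4.01449e+9 in².
Then 0.26738 × 4.01449e+9 ≈ 1.073e+9 in².

1.073e+9 in²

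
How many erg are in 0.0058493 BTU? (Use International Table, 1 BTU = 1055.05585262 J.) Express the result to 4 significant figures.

1 BTU = 1.05506 × 10^10 erg.
Then 0.0058493 × 1.05506 × 10^10 ≈ 6.171 × 10^7 erg.

6.171 × 10^7 erg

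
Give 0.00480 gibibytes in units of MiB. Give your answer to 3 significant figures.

4.92 mebibytes

1 gibibyte = 1024.00 mebibytes.
So 0.00480 × 1024.00 ≈ 4.92 MiB.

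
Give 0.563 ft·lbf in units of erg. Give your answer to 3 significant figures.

7.63 × 10^6 erg

1 foot-pound = 1.35582 × 10^7 erg.
0.563 × 1.35582 × 10^7 ≈ 7.63 × 10^6 erg.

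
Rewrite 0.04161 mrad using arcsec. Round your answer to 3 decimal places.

1 milliradian = 206.265 arcseconds.
Then 0.04161 × 206.265 ≈ 8.583 arcsec.

8.583 arcsec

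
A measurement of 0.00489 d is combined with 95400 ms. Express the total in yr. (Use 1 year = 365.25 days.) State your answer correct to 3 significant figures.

0.00489 d = 1.33881e-5 yr and 95400 ms = 3.02304e-6 yr.
1.33881e-5 + 3.02304e-6 ≈ 1.64e-5 yr.

1.64e-5 years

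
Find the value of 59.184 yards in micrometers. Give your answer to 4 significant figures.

5.412e+7 μm

1 yd = 914400 μm.
Thus 59.184 × 914400 ≈ 5.412e+7 μm.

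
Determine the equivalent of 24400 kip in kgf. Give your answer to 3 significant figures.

1.11 × 10^7 kgf

1 kip = 453.592 kgf.
Then 24400 × 453.592 ≈ 1.11 × 10^7 kgf.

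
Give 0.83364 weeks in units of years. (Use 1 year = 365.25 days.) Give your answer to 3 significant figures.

1 week = 0.0191650 yr.
So 0.83364 × 0.0191650 ≈ 0.0160 yr.

0.0160 yr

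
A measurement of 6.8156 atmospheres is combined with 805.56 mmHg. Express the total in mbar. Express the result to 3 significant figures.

7980 millibar

6.8156 atm = 6905.91 mbar and 805.56 mmHg = 1073.99 mbar.
6905.91 + 1073.99 ≈ 7980 mbar.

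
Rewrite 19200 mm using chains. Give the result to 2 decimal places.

1 millimeter = 4.97097 × 10^-5 chain.
Thus 19200 × 4.97097 × 10^-5 ≈ 0.95 chain.

0.95 chains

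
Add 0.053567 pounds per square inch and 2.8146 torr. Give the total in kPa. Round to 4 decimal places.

0.053567 psi = 0.369331 kPa and 2.8146 torr = 0.375249 kPa.
0.369331 + 0.375249 ≈ 0.7446 kPa.

0.7446 kilopascals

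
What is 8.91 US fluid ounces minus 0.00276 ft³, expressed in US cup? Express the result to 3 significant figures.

8.91 US fl oz = 1.11375 US cup and 0.00276 ft³ = 0.330340 US cup.
1.11375 − 0.330340 ≈ 0.783 US cup.

0.783 US cup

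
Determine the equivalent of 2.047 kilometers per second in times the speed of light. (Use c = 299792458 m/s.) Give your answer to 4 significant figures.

6.828 × 10^-6 c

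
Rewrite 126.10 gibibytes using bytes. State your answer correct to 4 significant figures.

1 GiB = 1.07374 × 10^9 B.
Thus 126.10 × 1.07374 × 10^9 ≈ 1.354 × 10^11 B.

1.354 × 10^11 B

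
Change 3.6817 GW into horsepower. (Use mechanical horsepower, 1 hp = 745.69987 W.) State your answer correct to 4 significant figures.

1 GW = 1.34102e+6 horsepower.
3.6817 × 1.34102e+6 ≈ 4.937e+6 hp.

4.937e+6 hp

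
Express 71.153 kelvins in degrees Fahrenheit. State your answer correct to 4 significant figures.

-331.6 °F

K = (°F + 459.67) × 5/9.
Applying the formula gives -331.6 °F.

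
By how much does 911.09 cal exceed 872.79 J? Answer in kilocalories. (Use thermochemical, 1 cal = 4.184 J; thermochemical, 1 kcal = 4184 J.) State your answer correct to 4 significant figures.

911.09 cal = 0.911090 kcal and 872.79 J = 0.208602 kcal.
0.911090 − 0.208602 ≈ 0.7025 kcal.

0.7025 kilocalories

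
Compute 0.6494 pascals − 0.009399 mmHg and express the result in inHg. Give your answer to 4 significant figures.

-0.0001783 inHg

0.6494 Pa = 0.000191768 inHg and 0.009399 mmHg = 0.000370039 inHg.
0.000191768 − 0.000370039 ≈ -0.0001783 inHg.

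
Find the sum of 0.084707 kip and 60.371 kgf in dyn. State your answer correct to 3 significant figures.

9.69e+7 dyn

0.084707 kip = 3.76796e+7 dyn and 60.371 kgf = 5.92037e+7 dyn.
3.76796e+7 + 5.92037e+7 ≈ 9.69e+7 dyn.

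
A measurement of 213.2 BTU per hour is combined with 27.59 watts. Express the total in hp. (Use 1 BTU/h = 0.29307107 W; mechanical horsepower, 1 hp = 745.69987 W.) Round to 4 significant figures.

0.1208 hp

213.2 BTU/h = 0.0837908 hp and 27.59 W = 0.0369988 hp.
0.0837908 + 0.0369988 ≈ 0.1208 hp.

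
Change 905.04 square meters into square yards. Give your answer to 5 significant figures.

1 m² = 1.19599 square yards.
Then 905.04 × 1.19599 ≈ 1082.4 yd².

1082.4 yd²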